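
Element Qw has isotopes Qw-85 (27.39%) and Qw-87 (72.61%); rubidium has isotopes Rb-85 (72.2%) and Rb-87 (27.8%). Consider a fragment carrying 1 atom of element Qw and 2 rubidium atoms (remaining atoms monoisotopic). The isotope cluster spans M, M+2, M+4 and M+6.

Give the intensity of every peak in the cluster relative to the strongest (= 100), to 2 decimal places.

29.23 : 100.00 : 64.01 : 11.49

Element Qw pattern (n=1): 0.2739 : 0.7261
Rubidium pattern (n=2): 0.521284 : 0.401432 : 0.077284
Convolve the two distributions (both contribute in 2-u steps):
  M: 0.2739×0.521284 = 0.142780
  M+2: 0.2739×0.401432 + 0.7261×0.521284 = 0.488457
  M+4: 0.2739×0.077284 + 0.7261×0.401432 = 0.312648
  M+6: 0.7261×0.077284 = 0.056116
Scale to base peak (0.488457) = 100: 29.23 : 100.00 : 64.01 : 11.49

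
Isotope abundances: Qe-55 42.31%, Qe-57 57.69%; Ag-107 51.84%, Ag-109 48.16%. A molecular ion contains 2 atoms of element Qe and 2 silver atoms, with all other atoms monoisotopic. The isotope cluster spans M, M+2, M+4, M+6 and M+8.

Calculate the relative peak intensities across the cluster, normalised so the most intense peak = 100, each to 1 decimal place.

Element Qe pattern (n=2): 0.17901361 : 0.48817278 : 0.33281361
Silver pattern (n=2): 0.26873856 : 0.49932288 : 0.23193856
Convolve the two distributions (both contribute in 2-u steps):
  M: 0.17901361×0.26873856 = 0.048108
  M+2: 0.17901361×0.49932288 + 0.48817278×0.26873856 = 0.220576
  M+4: 0.17901361×0.23193856 + 0.48817278×0.49932288 + 0.33281361×0.26873856 = 0.374716
  M+6: 0.48817278×0.23193856 + 0.33281361×0.49932288 = 0.279408
  M+8: 0.33281361×0.23193856 = 0.077192
Scale to base peak (0.374716) = 100: 12.8 : 58.9 : 100.0 : 74.6 : 20.6

12.8 : 58.9 : 100.0 : 74.6 : 20.6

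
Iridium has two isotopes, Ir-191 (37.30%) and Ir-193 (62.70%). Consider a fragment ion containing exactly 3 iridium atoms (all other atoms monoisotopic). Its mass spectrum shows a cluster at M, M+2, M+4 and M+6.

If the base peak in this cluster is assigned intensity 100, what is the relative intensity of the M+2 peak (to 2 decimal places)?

59.49

Term probabilities: M 0.0519, M+2 0.2617, M+4 0.4399, M+6 0.2465. Base peak = M+4.
P(M+4) = C(3,2) × 0.3730^1 × 0.6270^2 = 3 × 0.3730 × 0.393129 = 0.439911 (base)
P(M+2) = C(3,1) × 0.3730^2 × 0.6270^1 = 3 × 0.139129 × 0.6270 = 0.261702
Relative intensity = 0.261702 / 0.439911 × 100 = 59.49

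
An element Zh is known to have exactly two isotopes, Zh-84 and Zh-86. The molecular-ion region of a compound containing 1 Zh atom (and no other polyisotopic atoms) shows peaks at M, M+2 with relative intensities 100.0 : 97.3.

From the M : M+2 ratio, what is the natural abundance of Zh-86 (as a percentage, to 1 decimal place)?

Let p = fractional abundance of Zh-84. I(M+2)/I(M) = [C(1,1)·p^0·(1−p)] / p^1 = 1·(1−p)/p = 97.3/100.0 = 0.9730
(1−p)/p = 0.9730/1 = 0.9730  ⇒  p = 1/(1 + 0.9730) = 0.5068
Zh-84: 50.7%, Zh-86: 49.3%.

49.3%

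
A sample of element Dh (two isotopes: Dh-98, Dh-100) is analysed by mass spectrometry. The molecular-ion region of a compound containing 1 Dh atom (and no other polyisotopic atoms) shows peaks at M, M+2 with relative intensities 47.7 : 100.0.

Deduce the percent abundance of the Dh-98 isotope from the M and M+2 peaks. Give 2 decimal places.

32.30%

Let p = fractional abundance of Dh-98. I(M+2)/I(M) = [C(1,1)·p^0·(1−p)] / p^1 = 1·(1−p)/p = 100.0/47.7 = 2.0964
(1−p)/p = 2.0964/1 = 2.0964  ⇒  p = 1/(1 + 2.0964) = 0.3230
Dh-98: 32.30%, Dh-100: 67.70%.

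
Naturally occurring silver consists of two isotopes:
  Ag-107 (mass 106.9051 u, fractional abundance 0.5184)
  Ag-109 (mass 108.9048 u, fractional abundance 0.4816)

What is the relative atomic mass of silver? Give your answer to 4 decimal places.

107.8682 u

Weight each isotope mass by its fractional abundance: 0.5184 × 106.9051 + 0.4816 × 108.9048
= 55.41960 + 52.44855 = 107.86815 u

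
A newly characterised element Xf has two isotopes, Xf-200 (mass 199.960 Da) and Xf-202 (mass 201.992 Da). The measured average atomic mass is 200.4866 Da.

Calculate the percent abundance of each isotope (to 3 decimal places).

With x = fraction of Xf-200 (so Xf-202 is 1 − x):
199.960·x + 201.992·(1 − x) = 200.4866
(199.960 − 201.992)·x = 200.4866 − 201.992
x = -1.5054 / -2.032 = 0.74085 → 74.085% Xf-200, 25.915% Xf-202.

Xf-200: 74.085%, Xf-202: 25.915%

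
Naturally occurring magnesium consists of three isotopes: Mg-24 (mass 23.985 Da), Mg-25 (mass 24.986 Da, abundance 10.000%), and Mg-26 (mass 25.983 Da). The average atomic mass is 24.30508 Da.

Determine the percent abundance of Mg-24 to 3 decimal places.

Let x and y be the fractions of Mg-24 and Mg-26. Then x + y = 1 − 0.10000 = 0.90000 and 23.985x + 25.983y = 24.30508 − 0.10000×24.986 = 21.80648.
Substituting: 23.985x + 25.983(0.90000 − x) = 21.80648
(23.985 − 25.983)x = -1.57822  ⇒  x = 0.78990, y = 0.11010
Mg-24: 78.990%, Mg-26: 11.010%.

78.990%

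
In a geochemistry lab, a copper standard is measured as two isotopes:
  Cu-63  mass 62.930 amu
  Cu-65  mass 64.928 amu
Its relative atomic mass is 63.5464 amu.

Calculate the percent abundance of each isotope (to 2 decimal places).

With x = fraction of Cu-63 (so Cu-65 is 1 − x):
62.930·x + 64.928·(1 − x) = 63.5464
(62.930 − 64.928)·x = 63.5464 − 64.928
x = -1.3816 / -1.998 = 0.69149 → 69.15% Cu-63, 30.85% Cu-65.

Cu-63: 69.15%, Cu-65: 30.85%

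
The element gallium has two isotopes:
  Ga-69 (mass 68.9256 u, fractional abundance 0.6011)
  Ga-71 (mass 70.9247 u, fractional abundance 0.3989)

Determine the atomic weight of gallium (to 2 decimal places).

Weight each isotope mass by its fractional abundance: 0.6011 × 68.9256 + 0.3989 × 70.9247
= 41.43118 + 28.29186 = 69.72304 u

69.72 u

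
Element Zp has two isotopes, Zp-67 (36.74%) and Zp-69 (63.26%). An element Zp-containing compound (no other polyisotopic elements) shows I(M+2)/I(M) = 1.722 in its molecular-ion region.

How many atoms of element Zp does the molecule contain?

1

With n Zp atoms, P(M+2)/P(M) = C(n,1)·p^(n−1)q / p^n = n·q/p = n · 0.6326/0.3674.
n = 1.722 × 0.3674/0.6326 = 1.00 ≈ 1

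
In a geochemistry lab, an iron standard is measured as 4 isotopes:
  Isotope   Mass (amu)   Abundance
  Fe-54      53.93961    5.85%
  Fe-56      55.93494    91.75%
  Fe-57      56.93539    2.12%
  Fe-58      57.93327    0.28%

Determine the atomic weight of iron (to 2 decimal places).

55.85 amu

Weight each isotope mass by its fractional abundance: 0.0585 × 53.93961 + 0.9175 × 55.93494 + 0.0212 × 56.93539 + 0.0028 × 57.93327
= 3.155467 + 51.320307 + 1.207030 + 0.162213 = 55.845017 amu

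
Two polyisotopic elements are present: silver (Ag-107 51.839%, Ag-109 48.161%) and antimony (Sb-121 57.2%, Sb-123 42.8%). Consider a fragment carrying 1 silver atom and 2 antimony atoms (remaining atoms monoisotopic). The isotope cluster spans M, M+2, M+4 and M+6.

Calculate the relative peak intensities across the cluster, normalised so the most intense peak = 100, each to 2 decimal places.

41.23 : 100.00 : 80.40 : 21.44

Silver pattern (n=1): 0.51839 : 0.48161
Antimony pattern (n=2): 0.327184 : 0.489632 : 0.183184
Convolve the two distributions (both contribute in 2-u steps):
  M: 0.51839×0.327184 = 0.169609
  M+2: 0.51839×0.489632 + 0.48161×0.327184 = 0.411395
  M+4: 0.51839×0.183184 + 0.48161×0.489632 = 0.330772
  M+6: 0.48161×0.183184 = 0.088223
Scale to base peak (0.411395) = 100: 41.23 : 100.00 : 80.40 : 21.44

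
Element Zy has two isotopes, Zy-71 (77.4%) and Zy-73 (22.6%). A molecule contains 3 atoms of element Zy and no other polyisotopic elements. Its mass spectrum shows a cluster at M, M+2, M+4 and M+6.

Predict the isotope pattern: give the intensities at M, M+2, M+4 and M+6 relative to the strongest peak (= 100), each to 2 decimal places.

100.00 : 87.60 : 25.58 : 2.49

Expanding (0.774 + 0.226)^3:
P(M) = 0.774^3 = 0.463685
P(M+2) = 3 × 0.774^2 × 0.226^1 = 0.406174
P(M+4) = 3 × 0.774^1 × 0.226^2 = 0.118598
P(M+6) = 0.226^3 = 0.011543
The M peak is largest (0.463685); scaling to 100 gives 100.00 : 87.60 : 25.58 : 2.49.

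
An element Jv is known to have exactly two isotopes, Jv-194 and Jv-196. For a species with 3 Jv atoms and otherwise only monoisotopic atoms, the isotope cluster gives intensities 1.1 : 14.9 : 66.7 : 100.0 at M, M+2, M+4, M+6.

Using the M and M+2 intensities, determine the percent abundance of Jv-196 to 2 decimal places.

81.87%

Write p for the Jv-194 fraction. I(M+2)/I(M) = [C(3,1)·p^2·(1−p)] / p^3 = 3·(1−p)/p = 14.9/1.1 = 13.5455
(1−p)/p = 13.5455/3 = 4.5152  ⇒  p = 1/(1 + 4.5152) = 0.1813
Jv-194: 18.13%, Jv-196: 81.87%.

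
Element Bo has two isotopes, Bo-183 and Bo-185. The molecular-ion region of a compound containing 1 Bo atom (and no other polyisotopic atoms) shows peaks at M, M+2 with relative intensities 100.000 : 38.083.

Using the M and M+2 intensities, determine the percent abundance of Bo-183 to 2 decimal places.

72.42%

If p is the fraction of Bo that is Bo-183, then I(M+2)/I(M) = [C(1,1)·p^0·(1−p)] / p^1 = 1·(1−p)/p = 38.083/100.000 = 0.3808
(1−p)/p = 0.3808/1 = 0.3808  ⇒  p = 1/(1 + 0.3808) = 0.7242
Bo-183: 72.42%, Bo-185: 27.58%.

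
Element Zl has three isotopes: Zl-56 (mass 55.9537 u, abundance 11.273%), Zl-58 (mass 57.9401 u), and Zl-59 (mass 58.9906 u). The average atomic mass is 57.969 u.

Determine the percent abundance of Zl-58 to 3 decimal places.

64.660%

Let x and y be the fractions of Zl-58 and Zl-59. Then x + y = 1 − 0.11273 = 0.88727 and 57.9401x + 58.9906y = 57.969 − 0.11273×55.9537 = 51.661339399.
Substituting: 57.9401x + 58.9906(0.88727 − x) = 51.661339399
(57.9401 − 58.9906)x = -0.679250263  ⇒  x = 0.64660, y = 0.24067
Zl-58: 64.660%, Zl-59: 24.067%.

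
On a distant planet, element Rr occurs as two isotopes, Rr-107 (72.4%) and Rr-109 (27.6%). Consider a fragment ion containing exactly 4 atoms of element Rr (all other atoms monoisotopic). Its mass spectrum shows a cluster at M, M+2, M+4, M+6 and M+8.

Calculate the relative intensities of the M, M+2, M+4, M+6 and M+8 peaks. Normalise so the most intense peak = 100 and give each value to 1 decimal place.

Expanding (0.724 + 0.276)^4:
P(M) = 0.724^4 = 0.274760
P(M+2) = 4 × 0.724^3 × 0.276^1 = 0.418972
P(M+4) = 6 × 0.724^2 × 0.276^2 = 0.239578
P(M+6) = 4 × 0.724^1 × 0.276^3 = 0.060887
P(M+8) = 0.276^4 = 0.005803
The M+2 peak is largest (0.418972); scaling to 100 gives 65.6 : 100.0 : 57.2 : 14.5 : 1.4.

65.6 : 100.0 : 57.2 : 14.5 : 1.4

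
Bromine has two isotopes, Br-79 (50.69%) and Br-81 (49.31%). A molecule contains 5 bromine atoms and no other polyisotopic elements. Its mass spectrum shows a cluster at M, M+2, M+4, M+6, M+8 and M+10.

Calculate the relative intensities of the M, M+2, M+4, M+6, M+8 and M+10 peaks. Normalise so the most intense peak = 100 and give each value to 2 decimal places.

The 5 Br atoms are independent, so intensities follow the terms of (0.5069 + 0.4931)^5.
P(M) = 0.5069^5 = 0.033467
P(M+2) = 5 × 0.5069^4 × 0.4931^1 = 0.162777
P(M+4) = 10 × 0.5069^3 × 0.4931^2 = 0.316692
P(M+6) = 10 × 0.5069^2 × 0.4931^3 = 0.308070
P(M+8) = 5 × 0.5069^1 × 0.4931^4 = 0.149842
P(M+10) = 0.4931^5 = 0.029152
The M+4 peak is largest (0.316692); scaling to 100 gives 10.57 : 51.40 : 100.00 : 97.28 : 47.31 : 9.21.

10.57 : 51.40 : 100.00 : 97.28 : 47.31 : 9.21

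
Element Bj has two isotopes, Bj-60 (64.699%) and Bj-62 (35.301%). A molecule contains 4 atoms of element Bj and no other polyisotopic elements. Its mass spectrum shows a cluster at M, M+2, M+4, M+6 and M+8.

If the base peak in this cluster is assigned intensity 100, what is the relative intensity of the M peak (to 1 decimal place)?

45.8

Term probabilities: M 0.1752, M+2 0.3824, M+4 0.3130, M+6 0.1138, M+8 0.0155. Base peak = M+2.
P(M+2) = C(4,1) × 0.64699^3 × 0.35301^1 = 4 × 0.27082746 × 0.35301 = 0.382419 (base)
P(M) = C(4,0) × 0.64699^4 × 0.35301^0 = 1 × 0.17522266 × 1.0000 = 0.175223
Relative intensity = 0.175223 / 0.382419 × 100 = 45.8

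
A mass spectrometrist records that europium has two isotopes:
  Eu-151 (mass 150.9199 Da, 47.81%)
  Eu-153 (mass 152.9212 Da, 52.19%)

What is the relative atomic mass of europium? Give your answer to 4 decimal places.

151.9644 Da

Ar = Σ fᵢ·mᵢ = 0.4781 × 150.9199 + 0.5219 × 152.9212
= 72.15480 + 79.80957 = 151.96437 Da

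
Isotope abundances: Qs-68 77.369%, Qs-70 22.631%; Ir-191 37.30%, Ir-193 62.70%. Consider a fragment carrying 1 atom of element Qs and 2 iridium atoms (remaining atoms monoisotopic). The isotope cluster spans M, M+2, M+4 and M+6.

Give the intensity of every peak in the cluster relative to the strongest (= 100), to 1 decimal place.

Element Qs pattern (n=1): 0.77369 : 0.22631
Iridium pattern (n=2): 0.139129 : 0.467742 : 0.393129
Convolve the two distributions (both contribute in 2-u steps):
  M: 0.77369×0.139129 = 0.107643
  M+2: 0.77369×0.467742 + 0.22631×0.139129 = 0.393374
  M+4: 0.77369×0.393129 + 0.22631×0.467742 = 0.410015
  M+6: 0.22631×0.393129 = 0.088969
Scale to base peak (0.410015) = 100: 26.3 : 95.9 : 100.0 : 21.7

26.3 : 95.9 : 100.0 : 21.7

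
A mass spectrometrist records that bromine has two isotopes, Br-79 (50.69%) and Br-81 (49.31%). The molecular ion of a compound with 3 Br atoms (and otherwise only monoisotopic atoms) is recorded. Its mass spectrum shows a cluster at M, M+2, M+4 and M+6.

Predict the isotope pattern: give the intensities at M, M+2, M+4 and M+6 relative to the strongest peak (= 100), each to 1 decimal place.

Expanding (0.5069 + 0.4931)^3:
P(M) = 0.5069^3 = 0.130247
P(M+2) = 3 × 0.5069^2 × 0.4931^1 = 0.380103
P(M+4) = 3 × 0.5069^1 × 0.4931^2 = 0.369755
P(M+6) = 0.4931^3 = 0.119896
The M+2 peak is largest (0.380103); scaling to 100 gives 34.3 : 100.0 : 97.3 : 31.5.

34.3 : 100.0 : 97.3 : 31.5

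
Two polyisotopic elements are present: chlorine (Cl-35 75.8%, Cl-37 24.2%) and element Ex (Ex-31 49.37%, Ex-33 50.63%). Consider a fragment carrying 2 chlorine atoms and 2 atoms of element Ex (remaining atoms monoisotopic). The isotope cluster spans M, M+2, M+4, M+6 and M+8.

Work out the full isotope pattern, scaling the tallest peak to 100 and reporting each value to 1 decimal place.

Chlorine pattern (n=2): 0.574564 : 0.366872 : 0.058564
Element Ex pattern (n=2): 0.24373969 : 0.49992062 : 0.25633969
Convolve the two distributions (both contribute in 2-u steps):
  M: 0.574564×0.24373969 = 0.140044
  M+2: 0.574564×0.49992062 + 0.366872×0.24373969 = 0.376658
  M+4: 0.574564×0.25633969 + 0.366872×0.49992062 + 0.058564×0.24373969 = 0.344965
  M+6: 0.366872×0.25633969 + 0.058564×0.49992062 = 0.123321
  M+8: 0.058564×0.25633969 = 0.015012
Scale to base peak (0.376658) = 100: 37.2 : 100.0 : 91.6 : 32.7 : 4.0

37.2 : 100.0 : 91.6 : 32.7 : 4.0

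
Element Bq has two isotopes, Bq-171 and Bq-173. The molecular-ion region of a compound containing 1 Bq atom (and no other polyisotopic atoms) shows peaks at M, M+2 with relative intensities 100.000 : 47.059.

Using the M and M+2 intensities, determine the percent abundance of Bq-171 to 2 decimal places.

If p is the fraction of Bq that is Bq-171, then I(M+2)/I(M) = [C(1,1)·p^0·(1−p)] / p^1 = 1·(1−p)/p = 47.059/100.000 = 0.4706
(1−p)/p = 0.4706/1 = 0.4706  ⇒  p = 1/(1 + 0.4706) = 0.6800
Bq-171: 68.00%, Bq-173: 32.00%.

68.00%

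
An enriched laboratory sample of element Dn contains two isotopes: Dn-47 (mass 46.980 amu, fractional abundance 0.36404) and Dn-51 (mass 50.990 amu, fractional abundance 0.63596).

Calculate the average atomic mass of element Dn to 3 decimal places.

49.530 amu

Ar = Σ fᵢ·mᵢ = 0.36404 × 46.980 + 0.63596 × 50.990
= 17.1026 + 32.4276 = 49.5302 amu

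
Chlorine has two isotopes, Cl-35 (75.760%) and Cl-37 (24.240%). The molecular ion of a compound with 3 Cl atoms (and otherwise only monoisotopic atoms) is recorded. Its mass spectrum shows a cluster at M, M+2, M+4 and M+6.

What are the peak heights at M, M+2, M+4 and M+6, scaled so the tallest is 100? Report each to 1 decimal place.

Each Cl atom is independently Cl-35 (p = 0.75760) or Cl-37 (q = 0.24240); the cluster is the binomial expansion (p + q)^3.
P(M) = 0.75760^3 = 0.434830
P(M+2) = 3 × 0.75760^2 × 0.24240^1 = 0.417382
P(M+4) = 3 × 0.75760^1 × 0.24240^2 = 0.133545
P(M+6) = 0.24240^3 = 0.014243
The M peak is largest (0.434830); scaling to 100 gives 100.0 : 96.0 : 30.7 : 3.3.

100.0 : 96.0 : 30.7 : 3.3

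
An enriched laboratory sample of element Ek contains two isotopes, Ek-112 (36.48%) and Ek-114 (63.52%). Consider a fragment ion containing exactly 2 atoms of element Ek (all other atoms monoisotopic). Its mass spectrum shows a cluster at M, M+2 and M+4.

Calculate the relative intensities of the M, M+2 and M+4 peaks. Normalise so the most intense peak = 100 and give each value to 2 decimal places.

Each Ek atom is independently Ek-112 (p = 0.3648) or Ek-114 (q = 0.6352); the cluster is the binomial expansion (p + q)^2.
P(M) = 0.3648^2 = 0.133079
P(M+2) = 2 × 0.3648^1 × 0.6352^1 = 0.463442
P(M+4) = 0.6352^2 = 0.403479
The M+2 peak is largest (0.463442); scaling to 100 gives 28.72 : 100.00 : 87.06.

28.72 : 100.00 : 87.06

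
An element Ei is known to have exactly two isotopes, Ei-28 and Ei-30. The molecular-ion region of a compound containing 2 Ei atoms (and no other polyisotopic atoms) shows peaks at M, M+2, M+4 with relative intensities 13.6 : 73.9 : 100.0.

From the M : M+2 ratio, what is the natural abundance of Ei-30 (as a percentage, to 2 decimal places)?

73.10%

Let p = fractional abundance of Ei-28. I(M+2)/I(M) = [C(2,1)·p^1·(1−p)] / p^2 = 2·(1−p)/p = 73.9/13.6 = 5.4338
(1−p)/p = 5.4338/2 = 2.7169  ⇒  p = 1/(1 + 2.7169) = 0.2690
Ei-28: 26.90%, Ei-30: 73.10%.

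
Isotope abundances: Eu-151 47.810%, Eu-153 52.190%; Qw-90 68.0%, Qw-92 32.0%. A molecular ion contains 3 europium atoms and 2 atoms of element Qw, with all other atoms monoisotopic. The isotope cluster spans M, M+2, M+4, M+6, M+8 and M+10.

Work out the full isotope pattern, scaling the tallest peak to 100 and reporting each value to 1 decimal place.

14.5 : 61.3 : 100.0 : 78.4 : 29.3 : 4.2

Europium pattern (n=3): 0.10928391 : 0.3578871 : 0.39067407 : 0.14215492
Element Qw pattern (n=2): 0.4624 : 0.4352 : 0.1024
Convolve the two distributions (both contribute in 2-u steps):
  M: 0.10928391×0.4624 = 0.050533
  M+2: 0.10928391×0.4352 + 0.3578871×0.4624 = 0.213047
  M+4: 0.10928391×0.1024 + 0.3578871×0.4352 + 0.39067407×0.4624 = 0.347591
  M+6: 0.3578871×0.1024 + 0.39067407×0.4352 + 0.14215492×0.4624 = 0.272401
  M+8: 0.39067407×0.1024 + 0.14215492×0.4352 = 0.101871
  M+10: 0.14215492×0.1024 = 0.014557
Scale to base peak (0.347591) = 100: 14.5 : 61.3 : 100.0 : 78.4 : 29.3 : 4.2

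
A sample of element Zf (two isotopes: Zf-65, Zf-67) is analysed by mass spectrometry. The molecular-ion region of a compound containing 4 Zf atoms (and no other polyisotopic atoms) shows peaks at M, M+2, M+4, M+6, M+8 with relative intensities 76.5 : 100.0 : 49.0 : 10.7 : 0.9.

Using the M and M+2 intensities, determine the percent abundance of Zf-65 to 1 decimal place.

75.4%

If p is the fraction of Zf that is Zf-65, then I(M+2)/I(M) = [C(4,1)·p^3·(1−p)] / p^4 = 4·(1−p)/p = 100.0/76.5 = 1.3072
(1−p)/p = 1.3072/4 = 0.3268  ⇒  p = 1/(1 + 0.3268) = 0.7537
Zf-65: 75.4%, Zf-67: 24.6%.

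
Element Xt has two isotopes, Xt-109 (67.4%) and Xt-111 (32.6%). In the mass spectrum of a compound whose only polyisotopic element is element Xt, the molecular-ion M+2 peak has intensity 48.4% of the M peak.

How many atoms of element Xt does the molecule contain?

1

With n Xt atoms, P(M+2)/P(M) = C(n,1)·p^(n−1)q / p^n = n·q/p = n · 0.326/0.674.
n = 0.484 × 0.674/0.326 = 1.00 ≈ 1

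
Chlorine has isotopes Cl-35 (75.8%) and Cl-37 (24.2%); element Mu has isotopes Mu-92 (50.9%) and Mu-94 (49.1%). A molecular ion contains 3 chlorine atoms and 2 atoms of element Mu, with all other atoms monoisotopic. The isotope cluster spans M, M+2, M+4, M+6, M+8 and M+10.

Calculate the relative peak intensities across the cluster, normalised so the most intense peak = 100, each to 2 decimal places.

Chlorine pattern (n=3): 0.43551951 : 0.41713346 : 0.13317454 : 0.01417249
Element Mu pattern (n=2): 0.259081 : 0.499838 : 0.241081
Convolve the two distributions (both contribute in 2-u steps):
  M: 0.43551951×0.259081 = 0.112835
  M+2: 0.43551951×0.499838 + 0.41713346×0.259081 = 0.325761
  M+4: 0.43551951×0.241081 + 0.41713346×0.499838 + 0.13317454×0.259081 = 0.347998
  M+6: 0.41713346×0.241081 + 0.13317454×0.499838 + 0.01417249×0.259081 = 0.170800
  M+8: 0.13317454×0.241081 + 0.01417249×0.499838 = 0.039190
  M+10: 0.01417249×0.241081 = 0.003417
Scale to base peak (0.347998) = 100: 32.42 : 93.61 : 100.00 : 49.08 : 11.26 : 0.98

32.42 : 93.61 : 100.00 : 49.08 : 11.26 : 0.98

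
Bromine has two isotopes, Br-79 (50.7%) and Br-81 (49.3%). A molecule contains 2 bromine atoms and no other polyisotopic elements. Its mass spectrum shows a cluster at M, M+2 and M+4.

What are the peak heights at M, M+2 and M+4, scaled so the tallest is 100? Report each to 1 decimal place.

51.4 : 100.0 : 48.6

Expanding (0.507 + 0.493)^2:
P(M) = 0.507^2 = 0.257049
P(M+2) = 2 × 0.507^1 × 0.493^1 = 0.499902
P(M+4) = 0.493^2 = 0.243049
The M+2 peak is largest (0.499902); scaling to 100 gives 51.4 : 100.0 : 48.6.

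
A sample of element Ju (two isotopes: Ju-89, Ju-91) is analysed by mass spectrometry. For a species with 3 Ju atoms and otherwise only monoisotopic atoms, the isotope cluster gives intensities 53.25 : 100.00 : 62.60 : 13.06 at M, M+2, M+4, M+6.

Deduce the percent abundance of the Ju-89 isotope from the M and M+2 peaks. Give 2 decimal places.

Write p for the Ju-89 fraction. I(M+2)/I(M) = [C(3,1)·p^2·(1−p)] / p^3 = 3·(1−p)/p = 100.00/53.25 = 1.8779
(1−p)/p = 1.8779/3 = 0.6260  ⇒  p = 1/(1 + 0.6260) = 0.6150
Ju-89: 61.50%, Ju-91: 38.50%.

61.50%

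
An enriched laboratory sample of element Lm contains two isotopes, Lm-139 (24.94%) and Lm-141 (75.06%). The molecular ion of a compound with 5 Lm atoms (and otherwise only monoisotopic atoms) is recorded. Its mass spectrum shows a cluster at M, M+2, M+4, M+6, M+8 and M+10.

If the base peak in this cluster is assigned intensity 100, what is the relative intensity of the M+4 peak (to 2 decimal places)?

Binomial terms of (0.2494 + 0.7506)^5: M 0.0010, M+2 0.0145, M+4 0.0874, M+6 0.2630, M+8 0.3958, M+10 0.2383 → M+8 is the base peak.
P(M+8) = C(5,4) × 0.2494^1 × 0.7506^4 = 5 × 0.2494 × 0.31741997 = 0.395823 (base)
P(M+4) = C(5,2) × 0.2494^3 × 0.7506^2 = 10 × 0.01551277 × 0.56340036 = 0.087399
Relative intensity = 0.087399 / 0.395823 × 100 = 22.08

22.08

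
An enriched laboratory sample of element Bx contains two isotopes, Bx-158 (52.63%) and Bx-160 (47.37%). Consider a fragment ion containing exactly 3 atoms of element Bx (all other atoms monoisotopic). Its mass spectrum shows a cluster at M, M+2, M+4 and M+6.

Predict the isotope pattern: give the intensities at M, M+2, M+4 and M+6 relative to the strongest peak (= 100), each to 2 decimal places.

The 3 Bx atoms are independent, so intensities follow the terms of (0.5263 + 0.4737)^3.
P(M) = 0.5263^3 = 0.145781
P(M+2) = 3 × 0.5263^2 × 0.4737^1 = 0.393633
P(M+4) = 3 × 0.5263^1 × 0.4737^2 = 0.354292
P(M+6) = 0.4737^3 = 0.106294
The M+2 peak is largest (0.393633); scaling to 100 gives 37.03 : 100.00 : 90.01 : 27.00.

37.03 : 100.00 : 90.01 : 27.00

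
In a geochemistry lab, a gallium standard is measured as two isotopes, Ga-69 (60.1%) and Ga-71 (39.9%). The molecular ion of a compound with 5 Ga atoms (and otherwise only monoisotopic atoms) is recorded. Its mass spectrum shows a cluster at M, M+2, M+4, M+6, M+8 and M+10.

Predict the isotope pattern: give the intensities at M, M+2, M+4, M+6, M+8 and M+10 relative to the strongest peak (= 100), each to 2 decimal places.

Expanding (0.601 + 0.399)^5:
P(M) = 0.601^5 = 0.078410
P(M+2) = 5 × 0.601^4 × 0.399^1 = 0.260280
P(M+4) = 10 × 0.601^3 × 0.399^2 = 0.345596
P(M+6) = 10 × 0.601^2 × 0.399^3 = 0.229439
P(M+8) = 5 × 0.601^1 × 0.399^4 = 0.076162
P(M+10) = 0.399^5 = 0.010113
The M+4 peak is largest (0.345596); scaling to 100 gives 22.69 : 75.31 : 100.00 : 66.39 : 22.04 : 2.93.

22.69 : 75.31 : 100.00 : 66.39 : 22.04 : 2.93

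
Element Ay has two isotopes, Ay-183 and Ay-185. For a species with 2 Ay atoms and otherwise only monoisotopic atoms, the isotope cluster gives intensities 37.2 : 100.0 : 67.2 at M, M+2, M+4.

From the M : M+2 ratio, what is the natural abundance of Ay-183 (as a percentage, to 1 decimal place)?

Write p for the Ay-183 fraction. I(M+2)/I(M) = [C(2,1)·p^1·(1−p)] / p^2 = 2·(1−p)/p = 100.0/37.2 = 2.6882
(1−p)/p = 2.6882/2 = 1.3441  ⇒  p = 1/(1 + 1.3441) = 0.4266
Ay-183: 42.7%, Ay-185: 57.3%.

42.7%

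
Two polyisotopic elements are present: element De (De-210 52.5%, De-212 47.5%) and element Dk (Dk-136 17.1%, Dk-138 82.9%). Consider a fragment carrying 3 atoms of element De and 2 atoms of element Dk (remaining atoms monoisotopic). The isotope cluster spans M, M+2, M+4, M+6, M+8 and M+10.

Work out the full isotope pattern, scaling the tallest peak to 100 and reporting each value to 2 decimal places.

Element De pattern (n=3): 0.14470313 : 0.39276563 : 0.35535938 : 0.10717187
Element Dk pattern (n=2): 0.029241 : 0.283518 : 0.687241
Convolve the two distributions (both contribute in 2-u steps):
  M: 0.14470313×0.029241 = 0.004231
  M+2: 0.14470313×0.283518 + 0.39276563×0.029241 = 0.052511
  M+4: 0.14470313×0.687241 + 0.39276563×0.283518 + 0.35535938×0.029241 = 0.221193
  M+6: 0.39276563×0.687241 + 0.35535938×0.283518 + 0.10717187×0.029241 = 0.373809
  M+8: 0.35535938×0.687241 + 0.10717187×0.283518 = 0.274603
  M+10: 0.10717187×0.687241 = 0.073653
Scale to base peak (0.373809) = 100: 1.13 : 14.05 : 59.17 : 100.00 : 73.46 : 19.70

1.13 : 14.05 : 59.17 : 100.00 : 73.46 : 19.70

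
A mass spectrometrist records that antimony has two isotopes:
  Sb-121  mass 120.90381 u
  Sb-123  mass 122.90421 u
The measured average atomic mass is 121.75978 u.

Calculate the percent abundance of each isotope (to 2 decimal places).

Sb-121: 57.21%, Sb-123: 42.79%

Let x be the fractional abundance of Sb-121; then Sb-123 has abundance 1 − x.
120.90381·x + 122.90421·(1 − x) = 121.75978
(120.90381 − 122.90421)·x = 121.75978 − 122.90421
x = -1.14443 / -2.00040 = 0.57210 → 57.21% Sb-121, 42.79% Sb-123.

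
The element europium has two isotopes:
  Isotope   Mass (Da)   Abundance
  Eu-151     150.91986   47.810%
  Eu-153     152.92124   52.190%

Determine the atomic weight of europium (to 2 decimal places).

151.96 Da

Average mass = Σ (abundance × isotope mass) = 0.47810 × 150.91986 + 0.52190 × 152.92124
= 72.154785 + 79.809595 = 151.964380 Da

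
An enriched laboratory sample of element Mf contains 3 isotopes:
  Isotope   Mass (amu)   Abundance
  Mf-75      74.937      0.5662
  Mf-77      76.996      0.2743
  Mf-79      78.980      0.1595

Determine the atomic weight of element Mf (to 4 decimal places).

Average mass = Σ (abundance × isotope mass) = 0.5662 × 74.937 + 0.2743 × 76.996 + 0.1595 × 78.980
= 42.42933 + 21.12000 + 12.59731 = 76.14664 amu

76.1466 amu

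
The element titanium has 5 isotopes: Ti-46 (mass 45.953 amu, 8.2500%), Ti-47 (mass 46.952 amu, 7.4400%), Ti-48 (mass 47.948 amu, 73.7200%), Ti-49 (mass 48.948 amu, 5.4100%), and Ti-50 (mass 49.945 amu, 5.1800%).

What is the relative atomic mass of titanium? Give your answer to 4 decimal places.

Weight each isotope mass by its fractional abundance: 0.082500 × 45.953 + 0.074400 × 46.952 + 0.737200 × 47.948 + 0.054100 × 48.948 + 0.051800 × 49.945
= 3.79112 + 3.49323 + 35.34727 + 2.64809 + 2.58715 = 47.86686 amu

47.8669 amu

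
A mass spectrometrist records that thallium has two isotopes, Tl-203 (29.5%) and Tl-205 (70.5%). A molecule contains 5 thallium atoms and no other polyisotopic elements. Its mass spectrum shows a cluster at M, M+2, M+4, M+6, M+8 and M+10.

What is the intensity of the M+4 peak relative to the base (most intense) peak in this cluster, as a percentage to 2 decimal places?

35.02%

Term probabilities: M 0.0022, M+2 0.0267, M+4 0.1276, M+6 0.3049, M+8 0.3644, M+10 0.1742. Base peak = M+8.
P(M+8) = C(5,4) × 0.295^1 × 0.705^4 = 5 × 0.2950 × 0.24703385 = 0.364375 (base)
P(M+4) = C(5,2) × 0.295^3 × 0.705^2 = 10 × 0.02567237 × 0.497025 = 0.127598
Relative intensity = 0.127598 / 0.364375 × 100 = 35.02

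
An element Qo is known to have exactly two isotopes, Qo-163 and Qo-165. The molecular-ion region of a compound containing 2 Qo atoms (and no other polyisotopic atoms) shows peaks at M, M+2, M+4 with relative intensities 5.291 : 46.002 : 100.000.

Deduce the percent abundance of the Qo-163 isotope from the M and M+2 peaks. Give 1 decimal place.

18.7%

Let p = fractional abundance of Qo-163. I(M+2)/I(M) = [C(2,1)·p^1·(1−p)] / p^2 = 2·(1−p)/p = 46.002/5.291 = 8.6944
(1−p)/p = 8.6944/2 = 4.3472  ⇒  p = 1/(1 + 4.3472) = 0.1870
Qo-163: 18.7%, Qo-165: 81.3%.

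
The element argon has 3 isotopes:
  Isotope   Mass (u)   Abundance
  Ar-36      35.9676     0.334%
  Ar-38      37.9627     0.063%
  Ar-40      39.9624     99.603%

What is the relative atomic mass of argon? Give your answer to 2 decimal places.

39.95 u

The abundance-weighted mean is 0.00334 × 35.9676 + 0.00063 × 37.9627 + 0.99603 × 39.9624
= 0.12013 + 0.02392 + 39.80375 = 39.94780 u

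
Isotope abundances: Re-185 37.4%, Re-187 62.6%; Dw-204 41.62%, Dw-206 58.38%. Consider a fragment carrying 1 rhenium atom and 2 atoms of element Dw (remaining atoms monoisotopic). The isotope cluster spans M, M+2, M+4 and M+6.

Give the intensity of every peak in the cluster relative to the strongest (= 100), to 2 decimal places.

15.01 : 67.22 : 100.00 : 49.42

Rhenium pattern (n=1): 0.3740 : 0.6260
Element Dw pattern (n=2): 0.17322244 : 0.48595512 : 0.34082244
Convolve the two distributions (both contribute in 2-u steps):
  M: 0.3740×0.17322244 = 0.064785
  M+2: 0.3740×0.48595512 + 0.6260×0.17322244 = 0.290184
  M+4: 0.3740×0.34082244 + 0.6260×0.48595512 = 0.431675
  M+6: 0.6260×0.34082244 = 0.213355
Scale to base peak (0.431675) = 100: 15.01 : 67.22 : 100.00 : 49.42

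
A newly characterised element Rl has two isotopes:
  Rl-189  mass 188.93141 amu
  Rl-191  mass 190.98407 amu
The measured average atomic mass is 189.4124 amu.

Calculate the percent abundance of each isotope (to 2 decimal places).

With x = fraction of Rl-189 (so Rl-191 is 1 − x):
188.93141·x + 190.98407·(1 − x) = 189.4124
(188.93141 − 190.98407)·x = 189.4124 − 190.98407
x = -1.57167 / -2.05266 = 0.76567 → 76.57% Rl-189, 23.43% Rl-191.

Rl-189: 76.57%, Rl-191: 23.43%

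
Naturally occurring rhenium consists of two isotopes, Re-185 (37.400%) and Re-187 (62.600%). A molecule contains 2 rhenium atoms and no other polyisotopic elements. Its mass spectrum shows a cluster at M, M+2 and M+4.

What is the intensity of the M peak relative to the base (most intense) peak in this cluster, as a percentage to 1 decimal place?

29.9%

Binomial terms of (0.37400 + 0.62600)^2: M 0.1399, M+2 0.4682, M+4 0.3919 → M+2 is the base peak.
P(M+2) = C(2,1) × 0.37400^1 × 0.62600^1 = 2 × 0.3740 × 0.6260 = 0.468248 (base)
P(M) = C(2,0) × 0.37400^2 × 0.62600^0 = 1 × 0.139876 × 1.0000 = 0.139876
Relative intensity = 0.139876 / 0.468248 × 100 = 29.9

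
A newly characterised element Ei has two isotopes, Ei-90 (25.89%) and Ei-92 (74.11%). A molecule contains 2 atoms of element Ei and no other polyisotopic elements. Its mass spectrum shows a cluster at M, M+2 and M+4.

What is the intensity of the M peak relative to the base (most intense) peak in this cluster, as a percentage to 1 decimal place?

12.2%

(0.2589 + 0.7411)^2 gives M 0.0670, M+2 0.3837, M+4 0.5492; the largest is M+4.
P(M+4) = C(2,2) × 0.2589^0 × 0.7411^2 = 1 × 1.0000 × 0.54922921 = 0.549229 (base)
P(M) = C(2,0) × 0.2589^2 × 0.7411^0 = 1 × 0.06702921 × 1.0000 = 0.067029
Relative intensity = 0.067029 / 0.549229 × 100 = 12.2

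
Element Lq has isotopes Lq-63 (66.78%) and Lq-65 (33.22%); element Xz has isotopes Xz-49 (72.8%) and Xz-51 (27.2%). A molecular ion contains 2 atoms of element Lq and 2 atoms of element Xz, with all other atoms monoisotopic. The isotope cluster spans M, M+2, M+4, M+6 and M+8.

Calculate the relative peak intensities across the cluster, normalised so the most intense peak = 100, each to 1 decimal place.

Element Lq pattern (n=2): 0.44595684 : 0.44368632 : 0.11035684
Element Xz pattern (n=2): 0.529984 : 0.396032 : 0.073984
Convolve the two distributions (both contribute in 2-u steps):
  M: 0.44595684×0.529984 = 0.236350
  M+2: 0.44595684×0.396032 + 0.44368632×0.529984 = 0.411760
  M+4: 0.44595684×0.073984 + 0.44368632×0.396032 + 0.11035684×0.529984 = 0.267195
  M+6: 0.44368632×0.073984 + 0.11035684×0.396032 = 0.076531
  M+8: 0.11035684×0.073984 = 0.008165
Scale to base peak (0.411760) = 100: 57.4 : 100.0 : 64.9 : 18.6 : 2.0

57.4 : 100.0 : 64.9 : 18.6 : 2.0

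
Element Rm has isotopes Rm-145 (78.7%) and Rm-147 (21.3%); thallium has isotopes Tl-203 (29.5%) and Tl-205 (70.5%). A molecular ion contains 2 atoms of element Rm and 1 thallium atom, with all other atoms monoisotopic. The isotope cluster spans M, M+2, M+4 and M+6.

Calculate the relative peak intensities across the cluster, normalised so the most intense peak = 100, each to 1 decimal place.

Element Rm pattern (n=2): 0.619369 : 0.335262 : 0.045369
Thallium pattern (n=1): 0.2950 : 0.7050
Convolve the two distributions (both contribute in 2-u steps):
  M: 0.619369×0.2950 = 0.182714
  M+2: 0.619369×0.7050 + 0.335262×0.2950 = 0.535557
  M+4: 0.335262×0.7050 + 0.045369×0.2950 = 0.249744
  M+6: 0.045369×0.7050 = 0.031985
Scale to base peak (0.535557) = 100: 34.1 : 100.0 : 46.6 : 6.0

34.1 : 100.0 : 46.6 : 6.0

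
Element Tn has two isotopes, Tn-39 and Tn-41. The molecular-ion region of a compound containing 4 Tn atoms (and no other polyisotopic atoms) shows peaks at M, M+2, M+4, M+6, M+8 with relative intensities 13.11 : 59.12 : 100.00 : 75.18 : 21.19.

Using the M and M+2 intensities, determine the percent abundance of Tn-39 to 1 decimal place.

Let p = fractional abundance of Tn-39. I(M+2)/I(M) = [C(4,1)·p^3·(1−p)] / p^4 = 4·(1−p)/p = 59.12/13.11 = 4.5095
(1−p)/p = 4.5095/4 = 1.1274  ⇒  p = 1/(1 + 1.1274) = 0.4701
Tn-39: 47.0%, Tn-41: 53.0%.

47.0%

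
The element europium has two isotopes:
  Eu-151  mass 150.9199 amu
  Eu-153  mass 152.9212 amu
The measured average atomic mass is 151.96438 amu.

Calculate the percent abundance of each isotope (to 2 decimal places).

Eu-151: 47.81%, Eu-153: 52.19%

With x = fraction of Eu-151 (so Eu-153 is 1 − x):
150.9199·x + 152.9212·(1 − x) = 151.96438
(150.9199 − 152.9212)·x = 151.96438 − 152.9212
x = -0.95682 / -2.0013 = 0.47810 → 47.81% Eu-151, 52.19% Eu-153.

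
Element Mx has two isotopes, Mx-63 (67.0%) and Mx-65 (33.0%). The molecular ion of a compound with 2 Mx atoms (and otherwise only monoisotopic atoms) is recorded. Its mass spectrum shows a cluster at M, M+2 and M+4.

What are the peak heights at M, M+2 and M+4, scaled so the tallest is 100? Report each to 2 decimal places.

100.00 : 98.51 : 24.26

Expanding (0.670 + 0.330)^2:
P(M) = 0.670^2 = 0.448900
P(M+2) = 2 × 0.670^1 × 0.330^1 = 0.442200
P(M+4) = 0.330^2 = 0.108900
The M peak is largest (0.448900); scaling to 100 gives 100.00 : 98.51 : 24.26.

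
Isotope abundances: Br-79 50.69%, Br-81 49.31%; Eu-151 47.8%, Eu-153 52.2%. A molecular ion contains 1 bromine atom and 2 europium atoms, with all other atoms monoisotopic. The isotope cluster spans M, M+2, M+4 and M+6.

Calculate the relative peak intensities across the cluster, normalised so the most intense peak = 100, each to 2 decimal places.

Bromine pattern (n=1): 0.5069 : 0.4931
Europium pattern (n=2): 0.228484 : 0.499032 : 0.272484
Convolve the two distributions (both contribute in 2-u steps):
  M: 0.5069×0.228484 = 0.115819
  M+2: 0.5069×0.499032 + 0.4931×0.228484 = 0.365625
  M+4: 0.5069×0.272484 + 0.4931×0.499032 = 0.384195
  M+6: 0.4931×0.272484 = 0.134362
Scale to base peak (0.384195) = 100: 30.15 : 95.17 : 100.00 : 34.97

30.15 : 95.17 : 100.00 : 34.97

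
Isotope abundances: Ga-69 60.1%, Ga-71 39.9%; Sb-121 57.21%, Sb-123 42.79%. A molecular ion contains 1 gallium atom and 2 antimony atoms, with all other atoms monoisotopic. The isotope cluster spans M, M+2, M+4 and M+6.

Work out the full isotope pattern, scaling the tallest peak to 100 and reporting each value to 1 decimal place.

46.3 : 100.0 : 71.9 : 17.2

Gallium pattern (n=1): 0.6010 : 0.3990
Antimony pattern (n=2): 0.32729841 : 0.48960318 : 0.18309841
Convolve the two distributions (both contribute in 2-u steps):
  M: 0.6010×0.32729841 = 0.196706
  M+2: 0.6010×0.48960318 + 0.3990×0.32729841 = 0.424844
  M+4: 0.6010×0.18309841 + 0.3990×0.48960318 = 0.305394
  M+6: 0.3990×0.18309841 = 0.073056
Scale to base peak (0.424844) = 100: 46.3 : 100.0 : 71.9 : 17.2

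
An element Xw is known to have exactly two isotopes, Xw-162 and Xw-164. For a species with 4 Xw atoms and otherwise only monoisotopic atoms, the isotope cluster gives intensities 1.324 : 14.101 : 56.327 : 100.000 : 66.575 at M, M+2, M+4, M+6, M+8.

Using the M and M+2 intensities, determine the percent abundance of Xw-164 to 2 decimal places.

Write p for the Xw-162 fraction. I(M+2)/I(M) = [C(4,1)·p^3·(1−p)] / p^4 = 4·(1−p)/p = 14.101/1.324 = 10.6503
(1−p)/p = 10.6503/4 = 2.6626  ⇒  p = 1/(1 + 2.6626) = 0.2730
Xw-162: 27.30%, Xw-164: 72.70%.

72.70%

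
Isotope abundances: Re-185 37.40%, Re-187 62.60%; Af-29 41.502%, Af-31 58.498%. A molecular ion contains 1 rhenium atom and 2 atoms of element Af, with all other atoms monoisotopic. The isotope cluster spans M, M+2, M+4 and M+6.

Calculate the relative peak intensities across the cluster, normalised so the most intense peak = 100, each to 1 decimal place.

Rhenium pattern (n=1): 0.3740 : 0.6260
Element Af pattern (n=2): 0.1722416 : 0.4855568 : 0.3422016
Convolve the two distributions (both contribute in 2-u steps):
  M: 0.3740×0.1722416 = 0.064418
  M+2: 0.3740×0.4855568 + 0.6260×0.1722416 = 0.289421
  M+4: 0.3740×0.3422016 + 0.6260×0.4855568 = 0.431942
  M+6: 0.6260×0.3422016 = 0.214218
Scale to base peak (0.431942) = 100: 14.9 : 67.0 : 100.0 : 49.6

14.9 : 67.0 : 100.0 : 49.6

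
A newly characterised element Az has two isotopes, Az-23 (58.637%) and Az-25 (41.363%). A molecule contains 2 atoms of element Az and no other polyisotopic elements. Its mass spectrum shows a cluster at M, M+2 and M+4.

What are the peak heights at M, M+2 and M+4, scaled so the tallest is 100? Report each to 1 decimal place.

Expanding (0.58637 + 0.41363)^2:
P(M) = 0.58637^2 = 0.343830
P(M+2) = 2 × 0.58637^1 × 0.41363^1 = 0.485080
P(M+4) = 0.41363^2 = 0.171090
The M+2 peak is largest (0.485080); scaling to 100 gives 70.9 : 100.0 : 35.3.

70.9 : 100.0 : 35.3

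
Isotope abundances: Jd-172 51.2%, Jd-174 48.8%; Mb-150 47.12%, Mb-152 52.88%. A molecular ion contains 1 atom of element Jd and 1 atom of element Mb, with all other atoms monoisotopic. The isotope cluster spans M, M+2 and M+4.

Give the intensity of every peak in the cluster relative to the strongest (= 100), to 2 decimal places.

48.18 : 100.00 : 51.54

Element Jd pattern (n=1): 0.5120 : 0.4880
Element Mb pattern (n=1): 0.4712 : 0.5288
Convolve the two distributions (both contribute in 2-u steps):
  M: 0.5120×0.4712 = 0.241254
  M+2: 0.5120×0.5288 + 0.4880×0.4712 = 0.500691
  M+4: 0.4880×0.5288 = 0.258054
Scale to base peak (0.500691) = 100: 48.18 : 100.00 : 51.54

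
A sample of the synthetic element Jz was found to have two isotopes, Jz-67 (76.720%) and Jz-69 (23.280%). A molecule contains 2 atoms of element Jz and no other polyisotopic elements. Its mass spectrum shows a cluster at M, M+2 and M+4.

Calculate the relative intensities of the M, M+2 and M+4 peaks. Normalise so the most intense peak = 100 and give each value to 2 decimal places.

100.00 : 60.69 : 9.21

Each Jz atom is independently Jz-67 (p = 0.76720) or Jz-69 (q = 0.23280); the cluster is the binomial expansion (p + q)^2.
P(M) = 0.76720^2 = 0.588596
P(M+2) = 2 × 0.76720^1 × 0.23280^1 = 0.357208
P(M+4) = 0.23280^2 = 0.054196
The M peak is largest (0.588596); scaling to 100 gives 100.00 : 60.69 : 9.21.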